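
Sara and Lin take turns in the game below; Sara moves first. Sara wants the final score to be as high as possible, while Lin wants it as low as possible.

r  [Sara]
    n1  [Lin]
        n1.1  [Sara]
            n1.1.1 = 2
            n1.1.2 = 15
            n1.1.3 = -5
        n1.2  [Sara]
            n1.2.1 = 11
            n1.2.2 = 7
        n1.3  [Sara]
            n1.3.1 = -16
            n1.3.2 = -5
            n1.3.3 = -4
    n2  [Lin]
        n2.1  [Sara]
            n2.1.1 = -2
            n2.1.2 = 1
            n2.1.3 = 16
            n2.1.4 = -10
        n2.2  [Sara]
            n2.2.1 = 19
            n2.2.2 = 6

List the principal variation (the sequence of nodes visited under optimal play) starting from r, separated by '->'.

n1.1 (Sara): max(2, 15, -5) = 15
n1.2 (Sara): max(11, 7) = 11
n1.3 (Sara): max(-16, -5, -4) = -4
n1 (Lin): min(15, 11, -4) = -4
n2.1 (Sara): max(-2, 1, 16, -10) = 16
n2.2 (Sara): max(19, 6) = 19
n2 (Lin): min(16, 19) = 16
r (Sara): max(-4, 16) = 16
At r, Sara picks n2 (highest: 16).
At n2, Lin picks n2.1 (lowest: 16).
At n2.1, Sara picks n2.1.3 (highest: 16).
Terminal value 16.

r -> n2 -> n2.1 -> n2.1.3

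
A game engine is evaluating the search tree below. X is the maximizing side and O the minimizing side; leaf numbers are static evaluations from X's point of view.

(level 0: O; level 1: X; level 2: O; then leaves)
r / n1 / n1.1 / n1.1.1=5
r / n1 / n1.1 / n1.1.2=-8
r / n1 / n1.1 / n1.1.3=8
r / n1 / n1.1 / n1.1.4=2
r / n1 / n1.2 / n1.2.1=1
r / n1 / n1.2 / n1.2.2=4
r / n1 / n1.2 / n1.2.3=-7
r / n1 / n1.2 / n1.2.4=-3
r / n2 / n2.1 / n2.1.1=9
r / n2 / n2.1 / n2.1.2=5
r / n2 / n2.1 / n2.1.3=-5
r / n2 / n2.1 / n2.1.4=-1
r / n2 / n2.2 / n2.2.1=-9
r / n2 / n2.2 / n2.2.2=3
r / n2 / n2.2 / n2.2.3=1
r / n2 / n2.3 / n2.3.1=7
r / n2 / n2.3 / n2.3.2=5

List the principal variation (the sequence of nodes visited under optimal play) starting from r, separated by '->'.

n1.1 (O): min(5, -8, 8, 2) = -8
n1.2 (O): min(1, 4, -7, -3) = -7
n1 (X): max(-8, -7) = -7
n2.1 (O): min(9, 5, -5, -1) = -5
n2.2 (O): min(-9, 3, 1) = -9
n2.3 (O): min(7, 5) = 5
n2 (X): max(-5, -9, 5) = 5
r (O): min(-7, 5) = -7
At r, O picks n1 (lowest: -7).
At n1, X picks n1.2 (highest: -7).
At n1.2, O picks n1.2.3 (lowest: -7).
Terminal value -7.

r -> n1 -> n1.2 -> n1.2.3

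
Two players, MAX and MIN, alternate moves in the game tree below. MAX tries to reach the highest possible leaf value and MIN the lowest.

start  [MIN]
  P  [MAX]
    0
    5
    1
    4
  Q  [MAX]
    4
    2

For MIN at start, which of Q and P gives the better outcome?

Q

Q (MAX): max(4, 2) = 4
P (MAX): max(0, 5, 1, 4) = 5
MIN prefers the lower value; Q=4, P=5. Q is better since 4 < 5.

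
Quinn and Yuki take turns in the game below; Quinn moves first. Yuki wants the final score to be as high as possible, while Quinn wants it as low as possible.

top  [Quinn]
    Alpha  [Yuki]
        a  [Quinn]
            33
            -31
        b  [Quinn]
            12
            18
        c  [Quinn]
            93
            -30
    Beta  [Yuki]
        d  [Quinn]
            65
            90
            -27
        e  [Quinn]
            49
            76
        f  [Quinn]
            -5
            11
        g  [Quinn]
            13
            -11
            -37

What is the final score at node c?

c (Quinn): min(93, -30) = -30

-30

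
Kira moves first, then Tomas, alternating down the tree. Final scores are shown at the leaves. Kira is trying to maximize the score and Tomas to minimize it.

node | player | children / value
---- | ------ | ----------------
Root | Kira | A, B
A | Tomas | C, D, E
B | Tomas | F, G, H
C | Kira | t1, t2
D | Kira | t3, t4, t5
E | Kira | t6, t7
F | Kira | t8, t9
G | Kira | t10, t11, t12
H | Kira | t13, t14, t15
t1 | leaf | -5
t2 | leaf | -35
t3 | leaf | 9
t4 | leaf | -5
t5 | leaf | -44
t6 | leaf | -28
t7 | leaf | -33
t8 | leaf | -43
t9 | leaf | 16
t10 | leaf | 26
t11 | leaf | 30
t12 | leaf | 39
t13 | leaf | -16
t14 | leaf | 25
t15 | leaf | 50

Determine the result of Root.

C (Kira): max(-5, -35) = -5
D (Kira): max(9, -5, -44) = 9
E (Kira): max(-28, -33) = -28
A (Tomas): min(-5, 9, -28) = -28
F (Kira): max(-43, 16) = 16
G (Kira): max(26, 30, 39) = 39
H (Kira): max(-16, 25, 50) = 50
B (Tomas): min(16, 39, 50) = 16
Root (Kira): max(-28, 16) = 16

16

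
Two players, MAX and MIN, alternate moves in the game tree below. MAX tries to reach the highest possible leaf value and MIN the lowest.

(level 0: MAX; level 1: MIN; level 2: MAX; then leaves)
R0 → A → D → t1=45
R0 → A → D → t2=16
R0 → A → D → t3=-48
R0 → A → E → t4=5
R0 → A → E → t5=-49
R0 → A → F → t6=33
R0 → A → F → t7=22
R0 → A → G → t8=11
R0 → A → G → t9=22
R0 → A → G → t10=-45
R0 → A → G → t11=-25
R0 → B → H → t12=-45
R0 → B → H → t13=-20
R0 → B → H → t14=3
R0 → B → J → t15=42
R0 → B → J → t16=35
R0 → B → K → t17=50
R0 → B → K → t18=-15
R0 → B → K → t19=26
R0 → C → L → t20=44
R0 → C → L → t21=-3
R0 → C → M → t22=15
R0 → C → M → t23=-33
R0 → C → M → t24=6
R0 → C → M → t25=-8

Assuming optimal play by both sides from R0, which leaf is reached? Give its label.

t22

D (MAX): max(45, 16, -48) = 45
E (MAX): max(5, -49) = 5
F (MAX): max(33, 22) = 33
G (MAX): max(11, 22, -45, -25) = 22
A (MIN): min(45, 5, 33, 22) = 5
H (MAX): max(-45, -20, 3) = 3
J (MAX): max(42, 35) = 42
K (MAX): max(50, -15, 26) = 50
B (MIN): min(3, 42, 50) = 3
L (MAX): max(44, -3) = 44
M (MAX): max(15, -33, 6, -8) = 15
C (MIN): min(44, 15) = 15
R0 (MAX): max(5, 3, 15) = 15
At R0, MAX picks C (highest: 15).
At C, MIN picks M (lowest: 15).
At M, MAX picks t22 (highest: 15).
Terminal value 15.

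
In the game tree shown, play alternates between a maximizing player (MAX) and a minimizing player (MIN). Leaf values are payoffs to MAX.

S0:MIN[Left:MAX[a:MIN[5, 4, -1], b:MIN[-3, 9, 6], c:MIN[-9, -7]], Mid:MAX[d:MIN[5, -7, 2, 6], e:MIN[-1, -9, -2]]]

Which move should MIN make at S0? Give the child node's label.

a (MIN): min(5, 4, -1) = -1
b (MIN): min(-3, 9, 6) = -3
c (MIN): min(-9, -7) = -9
Left (MAX): max(-1, -3, -9) = -1
d (MIN): min(5, -7, 2, 6) = -7
e (MIN): min(-1, -9, -2) = -9
Mid (MAX): max(-7, -9) = -7
S0 (MIN): min(-1, -7) = -7
MIN at S0 wants the lowest of {Left=-1, Mid=-7}, so chooses Mid.

Mid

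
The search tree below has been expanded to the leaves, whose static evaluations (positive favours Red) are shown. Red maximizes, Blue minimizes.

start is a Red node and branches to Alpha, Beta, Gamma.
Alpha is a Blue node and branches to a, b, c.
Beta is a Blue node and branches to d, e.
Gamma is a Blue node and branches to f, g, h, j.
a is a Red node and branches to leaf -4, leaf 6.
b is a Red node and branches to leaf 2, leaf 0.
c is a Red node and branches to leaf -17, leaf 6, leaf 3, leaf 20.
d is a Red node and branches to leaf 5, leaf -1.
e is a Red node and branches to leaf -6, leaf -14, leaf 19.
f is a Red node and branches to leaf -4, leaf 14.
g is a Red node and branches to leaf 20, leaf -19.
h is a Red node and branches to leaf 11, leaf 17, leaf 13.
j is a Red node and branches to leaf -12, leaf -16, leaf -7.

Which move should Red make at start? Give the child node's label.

a (Red): max(-4, 6) = 6
b (Red): max(2, 0) = 2
c (Red): max(-17, 6, 3, 20) = 20
Alpha (Blue): min(6, 2, 20) = 2
d (Red): max(5, -1) = 5
e (Red): max(-6, -14, 19) = 19
Beta (Blue): min(5, 19) = 5
f (Red): max(-4, 14) = 14
g (Red): max(20, -19) = 20
h (Red): max(11, 17, 13) = 17
j (Red): max(-12, -16, -7) = -7
Gamma (Blue): min(14, 20, 17, -7) = -7
start (Red): max(2, 5, -7) = 5
Red at start wants the highest of {Alpha=2, Beta=5, Gamma=-7}, so chooses Beta.

Beta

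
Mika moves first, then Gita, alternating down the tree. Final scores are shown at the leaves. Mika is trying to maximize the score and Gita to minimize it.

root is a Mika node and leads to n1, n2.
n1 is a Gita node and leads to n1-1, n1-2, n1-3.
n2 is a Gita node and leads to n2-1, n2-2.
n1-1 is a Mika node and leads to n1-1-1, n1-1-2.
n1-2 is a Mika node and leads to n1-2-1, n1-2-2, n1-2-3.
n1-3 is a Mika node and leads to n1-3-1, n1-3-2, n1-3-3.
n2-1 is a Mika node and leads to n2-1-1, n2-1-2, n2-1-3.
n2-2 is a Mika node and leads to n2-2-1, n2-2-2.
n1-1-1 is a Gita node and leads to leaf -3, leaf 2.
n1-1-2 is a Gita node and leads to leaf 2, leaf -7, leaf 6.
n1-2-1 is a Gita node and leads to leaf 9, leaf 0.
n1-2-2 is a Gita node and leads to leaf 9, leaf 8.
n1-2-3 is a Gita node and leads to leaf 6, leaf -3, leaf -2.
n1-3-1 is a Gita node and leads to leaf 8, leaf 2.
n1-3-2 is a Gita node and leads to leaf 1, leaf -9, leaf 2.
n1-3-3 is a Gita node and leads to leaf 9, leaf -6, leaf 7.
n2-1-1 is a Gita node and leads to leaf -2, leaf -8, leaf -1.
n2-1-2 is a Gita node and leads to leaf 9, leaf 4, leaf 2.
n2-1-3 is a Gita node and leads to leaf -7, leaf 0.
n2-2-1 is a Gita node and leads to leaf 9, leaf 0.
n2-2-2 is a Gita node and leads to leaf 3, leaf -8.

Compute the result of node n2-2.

0

n2-2-1 (Gita): min(9, 0) = 0
n2-2-2 (Gita): min(3, -8) = -8
n2-2 (Mika): max(0, -8) = 0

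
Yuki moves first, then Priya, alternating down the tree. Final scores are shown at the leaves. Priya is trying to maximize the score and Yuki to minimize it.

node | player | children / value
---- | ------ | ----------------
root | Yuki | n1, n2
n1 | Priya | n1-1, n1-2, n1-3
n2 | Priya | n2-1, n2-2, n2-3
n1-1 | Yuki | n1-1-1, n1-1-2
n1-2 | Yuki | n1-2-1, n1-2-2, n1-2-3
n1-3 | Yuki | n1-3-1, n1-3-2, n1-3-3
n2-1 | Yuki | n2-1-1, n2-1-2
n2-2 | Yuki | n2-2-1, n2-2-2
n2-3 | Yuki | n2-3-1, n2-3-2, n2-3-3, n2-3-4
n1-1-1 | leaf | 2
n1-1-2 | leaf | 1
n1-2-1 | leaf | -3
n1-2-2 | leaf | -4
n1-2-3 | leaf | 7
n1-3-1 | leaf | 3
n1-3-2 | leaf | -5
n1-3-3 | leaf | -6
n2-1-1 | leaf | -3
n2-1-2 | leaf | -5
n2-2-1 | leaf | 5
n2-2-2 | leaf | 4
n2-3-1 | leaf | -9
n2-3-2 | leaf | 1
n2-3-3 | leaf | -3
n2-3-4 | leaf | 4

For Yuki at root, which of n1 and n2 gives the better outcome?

n1-1 (Yuki): min(2, 1) = 1
n1-2 (Yuki): min(-3, -4, 7) = -4
n1-3 (Yuki): min(3, -5, -6) = -6
n1 (Priya): max(1, -4, -6) = 1
n2-1 (Yuki): min(-3, -5) = -5
n2-2 (Yuki): min(5, 4) = 4
n2-3 (Yuki): min(-9, 1, -3, 4) = -9
n2 (Priya): max(-5, 4, -9) = 4
Yuki prefers the lower value; n1=1, n2=4. n1 is better since 1 < 4.

n1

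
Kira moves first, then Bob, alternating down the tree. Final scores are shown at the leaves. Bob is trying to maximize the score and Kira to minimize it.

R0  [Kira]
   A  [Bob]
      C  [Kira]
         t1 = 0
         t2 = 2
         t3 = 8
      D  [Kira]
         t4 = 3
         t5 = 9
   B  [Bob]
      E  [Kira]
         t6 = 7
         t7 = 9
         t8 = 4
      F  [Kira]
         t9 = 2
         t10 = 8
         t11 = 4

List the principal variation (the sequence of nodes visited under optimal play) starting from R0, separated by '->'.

R0 -> A -> D -> t4

C (Kira): min(0, 2, 8) = 0
D (Kira): min(3, 9) = 3
A (Bob): max(0, 3) = 3
E (Kira): min(7, 9, 4) = 4
F (Kira): min(2, 8, 4) = 2
B (Bob): max(4, 2) = 4
R0 (Kira): min(3, 4) = 3
At R0, Kira picks A (lowest: 3).
At A, Bob picks D (highest: 3).
At D, Kira picks t4 (lowest: 3).
Terminal value 3.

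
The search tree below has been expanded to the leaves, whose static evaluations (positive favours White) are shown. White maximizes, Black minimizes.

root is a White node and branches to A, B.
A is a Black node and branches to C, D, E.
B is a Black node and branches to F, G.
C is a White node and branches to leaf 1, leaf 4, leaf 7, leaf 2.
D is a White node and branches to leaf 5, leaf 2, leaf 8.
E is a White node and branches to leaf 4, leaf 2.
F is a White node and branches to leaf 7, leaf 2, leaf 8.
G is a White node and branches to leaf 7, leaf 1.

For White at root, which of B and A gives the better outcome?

B

F (White): max(7, 2, 8) = 8
G (White): max(7, 1) = 7
B (Black): min(8, 7) = 7
C (White): max(1, 4, 7, 2) = 7
D (White): max(5, 2, 8) = 8
E (White): max(4, 2) = 4
A (Black): min(7, 8, 4) = 4
White prefers the higher value; B=7, A=4. B is better since 7 > 4.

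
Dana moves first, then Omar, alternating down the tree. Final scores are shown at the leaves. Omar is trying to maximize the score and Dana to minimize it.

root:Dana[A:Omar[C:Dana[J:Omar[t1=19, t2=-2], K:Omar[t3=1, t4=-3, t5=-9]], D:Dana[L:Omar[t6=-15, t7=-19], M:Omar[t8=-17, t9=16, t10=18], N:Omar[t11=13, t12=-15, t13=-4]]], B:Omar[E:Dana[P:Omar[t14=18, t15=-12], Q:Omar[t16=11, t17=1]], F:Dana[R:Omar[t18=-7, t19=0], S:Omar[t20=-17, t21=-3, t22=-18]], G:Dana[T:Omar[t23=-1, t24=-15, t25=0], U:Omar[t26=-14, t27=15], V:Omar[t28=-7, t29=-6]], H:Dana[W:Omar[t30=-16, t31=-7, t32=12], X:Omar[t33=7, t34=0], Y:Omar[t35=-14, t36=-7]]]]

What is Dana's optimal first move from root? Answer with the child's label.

A

J (Omar): max(19, -2) = 19
K (Omar): max(1, -3, -9) = 1
C (Dana): min(19, 1) = 1
L (Omar): max(-15, -19) = -15
M (Omar): max(-17, 16, 18) = 18
N (Omar): max(13, -15, -4) = 13
D (Dana): min(-15, 18, 13) = -15
A (Omar): max(1, -15) = 1
P (Omar): max(18, -12) = 18
Q (Omar): max(11, 1) = 11
E (Dana): min(18, 11) = 11
R (Omar): max(-7, 0) = 0
S (Omar): max(-17, -3, -18) = -3
F (Dana): min(0, -3) = -3
T (Omar): max(-1, -15, 0) = 0
U (Omar): max(-14, 15) = 15
V (Omar): max(-7, -6) = -6
G (Dana): min(0, 15, -6) = -6
W (Omar): max(-16, -7, 12) = 12
X (Omar): max(7, 0) = 7
Y (Omar): max(-14, -7) = -7
H (Dana): min(12, 7, -7) = -7
B (Omar): max(11, -3, -6, -7) = 11
root (Dana): min(1, 11) = 1
Dana at root wants the lowest of {A=1, B=11}, so chooses A.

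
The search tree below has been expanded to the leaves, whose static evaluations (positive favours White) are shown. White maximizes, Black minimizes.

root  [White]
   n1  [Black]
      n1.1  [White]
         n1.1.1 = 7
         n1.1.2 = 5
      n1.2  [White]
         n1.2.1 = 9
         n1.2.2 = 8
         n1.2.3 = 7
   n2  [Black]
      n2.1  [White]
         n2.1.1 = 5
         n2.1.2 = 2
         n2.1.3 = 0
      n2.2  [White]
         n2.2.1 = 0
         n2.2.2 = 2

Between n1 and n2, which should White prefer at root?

n1

n1.1 (White): max(7, 5) = 7
n1.2 (White): max(9, 8, 7) = 9
n1 (Black): min(7, 9) = 7
n2.1 (White): max(5, 2, 0) = 5
n2.2 (White): max(0, 2) = 2
n2 (Black): min(5, 2) = 2
White prefers the higher value; n1=7, n2=2. n1 is better since 7 > 2.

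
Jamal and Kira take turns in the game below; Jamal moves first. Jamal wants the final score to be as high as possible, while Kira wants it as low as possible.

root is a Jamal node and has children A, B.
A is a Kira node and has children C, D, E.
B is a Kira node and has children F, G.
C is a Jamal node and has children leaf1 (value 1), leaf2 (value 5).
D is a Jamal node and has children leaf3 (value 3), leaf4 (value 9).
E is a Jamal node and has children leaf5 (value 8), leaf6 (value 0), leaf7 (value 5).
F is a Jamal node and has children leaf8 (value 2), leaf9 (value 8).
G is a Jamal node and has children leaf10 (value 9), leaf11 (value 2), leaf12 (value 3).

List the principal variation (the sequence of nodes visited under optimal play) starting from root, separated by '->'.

C (Jamal): max(1, 5) = 5
D (Jamal): max(3, 9) = 9
E (Jamal): max(8, 0, 5) = 8
A (Kira): min(5, 9, 8) = 5
F (Jamal): max(2, 8) = 8
G (Jamal): max(9, 2, 3) = 9
B (Kira): min(8, 9) = 8
root (Jamal): max(5, 8) = 8
At root, Jamal picks B (highest: 8).
At B, Kira picks F (lowest: 8).
At F, Jamal picks leaf9 (highest: 8).
Terminal value 8.

root -> B -> F -> leaf9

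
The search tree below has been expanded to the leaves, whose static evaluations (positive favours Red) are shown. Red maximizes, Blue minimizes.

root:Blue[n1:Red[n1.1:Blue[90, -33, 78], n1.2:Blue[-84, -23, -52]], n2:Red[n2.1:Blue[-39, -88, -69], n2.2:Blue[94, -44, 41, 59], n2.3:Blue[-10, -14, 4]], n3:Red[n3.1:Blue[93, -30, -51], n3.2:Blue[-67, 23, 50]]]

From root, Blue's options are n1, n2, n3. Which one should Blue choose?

n1.1 (Blue): min(90, -33, 78) = -33
n1.2 (Blue): min(-84, -23, -52) = -84
n1 (Red): max(-33, -84) = -33
n2.1 (Blue): min(-39, -88, -69) = -88
n2.2 (Blue): min(94, -44, 41, 59) = -44
n2.3 (Blue): min(-10, -14, 4) = -14
n2 (Red): max(-88, -44, -14) = -14
n3.1 (Blue): min(93, -30, -51) = -51
n3.2 (Blue): min(-67, 23, 50) = -67
n3 (Red): max(-51, -67) = -51
root (Blue): min(-33, -14, -51) = -51
Blue at root wants the lowest of {n1=-33, n2=-14, n3=-51}, so chooses n3.

n3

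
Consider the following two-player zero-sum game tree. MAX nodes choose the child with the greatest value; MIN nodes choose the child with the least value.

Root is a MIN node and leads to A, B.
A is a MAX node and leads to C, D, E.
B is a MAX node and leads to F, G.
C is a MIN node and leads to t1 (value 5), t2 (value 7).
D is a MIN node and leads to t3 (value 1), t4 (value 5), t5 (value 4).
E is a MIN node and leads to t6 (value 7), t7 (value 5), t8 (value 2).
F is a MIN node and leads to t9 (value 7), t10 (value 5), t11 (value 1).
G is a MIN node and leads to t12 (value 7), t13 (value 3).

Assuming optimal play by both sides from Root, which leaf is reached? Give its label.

t13

C (MIN): min(5, 7) = 5
D (MIN): min(1, 5, 4) = 1
E (MIN): min(7, 5, 2) = 2
A (MAX): max(5, 1, 2) = 5
F (MIN): min(7, 5, 1) = 1
G (MIN): min(7, 3) = 3
B (MAX): max(1, 3) = 3
Root (MIN): min(5, 3) = 3
At Root, MIN picks B (lowest: 3).
At B, MAX picks G (highest: 3).
At G, MIN picks t13 (lowest: 3).
Terminal value 3.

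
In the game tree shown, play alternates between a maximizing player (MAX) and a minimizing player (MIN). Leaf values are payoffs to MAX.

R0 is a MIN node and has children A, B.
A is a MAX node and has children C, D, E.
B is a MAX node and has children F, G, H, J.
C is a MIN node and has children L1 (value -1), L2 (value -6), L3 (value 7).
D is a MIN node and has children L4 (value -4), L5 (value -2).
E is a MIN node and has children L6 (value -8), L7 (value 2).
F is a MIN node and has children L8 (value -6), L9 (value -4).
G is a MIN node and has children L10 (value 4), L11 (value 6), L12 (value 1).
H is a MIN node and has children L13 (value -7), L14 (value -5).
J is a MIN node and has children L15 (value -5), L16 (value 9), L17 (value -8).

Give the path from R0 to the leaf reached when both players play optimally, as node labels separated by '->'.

R0 -> A -> D -> L4

C (MIN): min(-1, -6, 7) = -6
D (MIN): min(-4, -2) = -4
E (MIN): min(-8, 2) = -8
A (MAX): max(-6, -4, -8) = -4
F (MIN): min(-6, -4) = -6
G (MIN): min(4, 6, 1) = 1
H (MIN): min(-7, -5) = -7
J (MIN): min(-5, 9, -8) = -8
B (MAX): max(-6, 1, -7, -8) = 1
R0 (MIN): min(-4, 1) = -4
At R0, MIN picks A (lowest: -4).
At A, MAX picks D (highest: -4).
At D, MIN picks L4 (lowest: -4).
Terminal value -4.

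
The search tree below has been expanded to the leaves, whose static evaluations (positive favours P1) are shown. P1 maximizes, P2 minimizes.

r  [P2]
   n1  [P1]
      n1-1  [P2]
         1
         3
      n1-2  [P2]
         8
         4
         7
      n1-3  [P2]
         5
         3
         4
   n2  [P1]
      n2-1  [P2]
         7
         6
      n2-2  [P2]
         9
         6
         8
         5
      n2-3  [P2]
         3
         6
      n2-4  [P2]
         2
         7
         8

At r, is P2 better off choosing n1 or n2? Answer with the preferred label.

n1-1 (P2): min(1, 3) = 1
n1-2 (P2): min(8, 4, 7) = 4
n1-3 (P2): min(5, 3, 4) = 3
n1 (P1): max(1, 4, 3) = 4
n2-1 (P2): min(7, 6) = 6
n2-2 (P2): min(9, 6, 8, 5) = 5
n2-3 (P2): min(3, 6) = 3
n2-4 (P2): min(2, 7, 8) = 2
n2 (P1): max(6, 5, 3, 2) = 6
P2 prefers the lower value; n1=4, n2=6. n1 is better since 4 < 6.

n1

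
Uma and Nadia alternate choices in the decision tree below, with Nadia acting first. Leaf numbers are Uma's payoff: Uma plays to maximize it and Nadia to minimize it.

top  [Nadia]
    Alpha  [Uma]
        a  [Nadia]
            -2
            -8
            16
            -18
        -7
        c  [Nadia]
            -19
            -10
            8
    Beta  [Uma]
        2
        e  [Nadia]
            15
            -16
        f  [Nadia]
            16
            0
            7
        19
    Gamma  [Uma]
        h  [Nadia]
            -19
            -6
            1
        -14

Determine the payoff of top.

-14

a (Nadia): min(-2, -8, 16, -18) = -18
c (Nadia): min(-19, -10, 8) = -19
Alpha (Uma): max(-18, -7, -19) = -7
e (Nadia): min(15, -16) = -16
f (Nadia): min(16, 0, 7) = 0
Beta (Uma): max(2, -16, 0, 19) = 19
h (Nadia): min(-19, -6, 1) = -19
Gamma (Uma): max(-19, -14) = -14
top (Nadia): min(-7, 19, -14) = -14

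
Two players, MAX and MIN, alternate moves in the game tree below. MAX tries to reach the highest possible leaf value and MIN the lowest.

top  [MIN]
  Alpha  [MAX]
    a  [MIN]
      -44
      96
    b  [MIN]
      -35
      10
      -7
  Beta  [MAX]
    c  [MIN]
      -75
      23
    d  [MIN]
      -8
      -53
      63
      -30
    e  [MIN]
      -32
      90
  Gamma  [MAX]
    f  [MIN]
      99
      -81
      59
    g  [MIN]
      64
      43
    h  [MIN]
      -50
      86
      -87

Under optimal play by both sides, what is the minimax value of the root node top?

a (MIN): min(-44, 96) = -44
b (MIN): min(-35, 10, -7) = -35
Alpha (MAX): max(-44, -35) = -35
c (MIN): min(-75, 23) = -75
d (MIN): min(-8, -53, 63, -30) = -53
e (MIN): min(-32, 90) = -32
Beta (MAX): max(-75, -53, -32) = -32
f (MIN): min(99, -81, 59) = -81
g (MIN): min(64, 43) = 43
h (MIN): min(-50, 86, -87) = -87
Gamma (MAX): max(-81, 43, -87) = 43
top (MIN): min(-35, -32, 43) = -35

-35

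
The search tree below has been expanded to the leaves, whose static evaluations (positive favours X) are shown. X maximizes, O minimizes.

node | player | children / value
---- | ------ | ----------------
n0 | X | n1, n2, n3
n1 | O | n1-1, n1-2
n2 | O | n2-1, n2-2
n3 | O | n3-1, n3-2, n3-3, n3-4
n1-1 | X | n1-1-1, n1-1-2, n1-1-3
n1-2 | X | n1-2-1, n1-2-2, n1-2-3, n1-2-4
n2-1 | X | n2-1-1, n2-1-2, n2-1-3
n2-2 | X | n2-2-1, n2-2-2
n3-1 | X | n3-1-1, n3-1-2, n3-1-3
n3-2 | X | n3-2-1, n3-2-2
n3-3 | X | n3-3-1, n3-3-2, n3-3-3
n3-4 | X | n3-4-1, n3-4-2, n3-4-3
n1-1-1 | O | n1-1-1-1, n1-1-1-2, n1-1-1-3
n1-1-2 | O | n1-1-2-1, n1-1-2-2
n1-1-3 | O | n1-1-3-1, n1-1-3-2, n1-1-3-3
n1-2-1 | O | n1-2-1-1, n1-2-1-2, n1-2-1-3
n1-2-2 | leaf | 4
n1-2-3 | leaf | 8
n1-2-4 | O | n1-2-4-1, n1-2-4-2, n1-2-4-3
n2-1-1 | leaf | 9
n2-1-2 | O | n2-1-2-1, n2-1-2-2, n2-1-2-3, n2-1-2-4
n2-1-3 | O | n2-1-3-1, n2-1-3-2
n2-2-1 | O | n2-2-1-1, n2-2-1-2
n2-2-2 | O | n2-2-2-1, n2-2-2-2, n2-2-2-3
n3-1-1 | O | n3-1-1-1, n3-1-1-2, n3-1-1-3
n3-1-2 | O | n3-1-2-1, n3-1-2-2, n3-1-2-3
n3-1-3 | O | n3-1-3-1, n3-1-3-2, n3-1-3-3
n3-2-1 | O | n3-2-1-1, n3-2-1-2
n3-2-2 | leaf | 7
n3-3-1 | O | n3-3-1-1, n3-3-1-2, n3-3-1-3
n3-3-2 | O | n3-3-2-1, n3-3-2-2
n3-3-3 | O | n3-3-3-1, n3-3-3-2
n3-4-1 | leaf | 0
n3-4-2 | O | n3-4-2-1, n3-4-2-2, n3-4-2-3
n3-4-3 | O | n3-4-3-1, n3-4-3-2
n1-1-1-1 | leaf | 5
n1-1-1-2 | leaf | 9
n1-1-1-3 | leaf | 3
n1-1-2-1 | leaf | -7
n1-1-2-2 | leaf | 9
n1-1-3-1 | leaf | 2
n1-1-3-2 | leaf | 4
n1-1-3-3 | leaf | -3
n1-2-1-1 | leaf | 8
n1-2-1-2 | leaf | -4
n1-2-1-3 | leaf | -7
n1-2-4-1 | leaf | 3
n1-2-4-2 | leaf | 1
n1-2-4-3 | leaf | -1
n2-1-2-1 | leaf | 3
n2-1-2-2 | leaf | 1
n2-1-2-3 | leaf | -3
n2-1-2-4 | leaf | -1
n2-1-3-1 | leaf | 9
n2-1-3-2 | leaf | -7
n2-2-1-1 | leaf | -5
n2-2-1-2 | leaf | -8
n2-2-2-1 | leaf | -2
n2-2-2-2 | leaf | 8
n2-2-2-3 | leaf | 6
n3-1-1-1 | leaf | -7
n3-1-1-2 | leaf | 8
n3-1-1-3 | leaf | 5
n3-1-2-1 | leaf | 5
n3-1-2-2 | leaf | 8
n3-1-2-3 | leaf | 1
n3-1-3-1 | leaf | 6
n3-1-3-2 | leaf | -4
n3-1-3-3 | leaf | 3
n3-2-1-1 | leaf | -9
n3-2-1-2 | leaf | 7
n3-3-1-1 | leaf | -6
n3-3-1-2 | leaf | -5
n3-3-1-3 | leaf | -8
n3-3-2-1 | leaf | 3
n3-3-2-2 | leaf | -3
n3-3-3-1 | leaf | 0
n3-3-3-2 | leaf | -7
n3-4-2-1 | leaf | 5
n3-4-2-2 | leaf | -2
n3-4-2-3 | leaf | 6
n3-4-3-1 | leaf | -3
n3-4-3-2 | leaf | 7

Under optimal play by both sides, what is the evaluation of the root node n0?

3

n1-1-1 (O): min(5, 9, 3) = 3
n1-1-2 (O): min(-7, 9) = -7
n1-1-3 (O): min(2, 4, -3) = -3
n1-1 (X): max(3, -7, -3) = 3
n1-2-1 (O): min(8, -4, -7) = -7
n1-2-4 (O): min(3, 1, -1) = -1
n1-2 (X): max(-7, 4, 8, -1) = 8
n1 (O): min(3, 8) = 3
n2-1-2 (O): min(3, 1, -3, -1) = -3
n2-1-3 (O): min(9, -7) = -7
n2-1 (X): max(9, -3, -7) = 9
n2-2-1 (O): min(-5, -8) = -8
n2-2-2 (O): min(-2, 8, 6) = -2
n2-2 (X): max(-8, -2) = -2
n2 (O): min(9, -2) = -2
n3-1-1 (O): min(-7, 8, 5) = -7
n3-1-2 (O): min(5, 8, 1) = 1
n3-1-3 (O): min(6, -4, 3) = -4
n3-1 (X): max(-7, 1, -4) = 1
n3-2-1 (O): min(-9, 7) = -9
n3-2 (X): max(-9, 7) = 7
n3-3-1 (O): min(-6, -5, -8) = -8
n3-3-2 (O): min(3, -3) = -3
n3-3-3 (O): min(0, -7) = -7
n3-3 (X): max(-8, -3, -7) = -3
n3-4-2 (O): min(5, -2, 6) = -2
n3-4-3 (O): min(-3, 7) = -3
n3-4 (X): max(0, -2, -3) = 0
n3 (O): min(1, 7, -3, 0) = -3
n0 (X): max(3, -2, -3) = 3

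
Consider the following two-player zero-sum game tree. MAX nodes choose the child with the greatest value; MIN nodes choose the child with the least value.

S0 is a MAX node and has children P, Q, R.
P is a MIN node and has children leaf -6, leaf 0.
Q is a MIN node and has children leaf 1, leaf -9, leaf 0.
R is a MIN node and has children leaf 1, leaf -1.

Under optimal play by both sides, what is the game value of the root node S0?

-1

P (MIN): min(-6, 0) = -6
Q (MIN): min(1, -9, 0) = -9
R (MIN): min(1, -1) = -1
S0 (MAX): max(-6, -9, -1) = -1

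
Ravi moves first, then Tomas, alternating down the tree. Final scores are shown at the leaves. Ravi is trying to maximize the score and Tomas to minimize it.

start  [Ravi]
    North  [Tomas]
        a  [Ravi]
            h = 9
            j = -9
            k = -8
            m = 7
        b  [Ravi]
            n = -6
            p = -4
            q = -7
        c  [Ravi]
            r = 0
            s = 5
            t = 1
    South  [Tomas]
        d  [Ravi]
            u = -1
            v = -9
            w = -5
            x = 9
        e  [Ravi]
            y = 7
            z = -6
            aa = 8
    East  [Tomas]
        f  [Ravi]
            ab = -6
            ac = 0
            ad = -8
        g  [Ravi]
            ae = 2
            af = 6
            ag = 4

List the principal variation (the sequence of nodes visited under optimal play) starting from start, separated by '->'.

start -> South -> e -> aa

a (Ravi): max(9, -9, -8, 7) = 9
b (Ravi): max(-6, -4, -7) = -4
c (Ravi): max(0, 5, 1) = 5
North (Tomas): min(9, -4, 5) = -4
d (Ravi): max(-1, -9, -5, 9) = 9
e (Ravi): max(7, -6, 8) = 8
South (Tomas): min(9, 8) = 8
f (Ravi): max(-6, 0, -8) = 0
g (Ravi): max(2, 6, 4) = 6
East (Tomas): min(0, 6) = 0
start (Ravi): max(-4, 8, 0) = 8
At start, Ravi picks South (highest: 8).
At South, Tomas picks e (lowest: 8).
At e, Ravi picks aa (highest: 8).
Terminal value 8.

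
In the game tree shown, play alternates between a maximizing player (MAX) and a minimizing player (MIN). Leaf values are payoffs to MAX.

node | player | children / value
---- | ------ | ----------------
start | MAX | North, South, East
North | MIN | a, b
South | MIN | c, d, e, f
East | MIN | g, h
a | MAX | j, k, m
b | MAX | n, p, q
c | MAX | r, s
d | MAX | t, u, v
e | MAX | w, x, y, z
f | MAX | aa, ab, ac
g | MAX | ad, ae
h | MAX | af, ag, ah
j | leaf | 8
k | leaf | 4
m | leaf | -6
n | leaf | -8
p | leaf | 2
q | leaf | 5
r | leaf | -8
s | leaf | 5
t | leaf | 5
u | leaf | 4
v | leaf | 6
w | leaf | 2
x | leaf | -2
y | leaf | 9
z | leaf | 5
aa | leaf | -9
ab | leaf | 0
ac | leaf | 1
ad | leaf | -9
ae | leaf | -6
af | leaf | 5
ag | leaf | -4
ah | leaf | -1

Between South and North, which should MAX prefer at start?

c (MAX): max(-8, 5) = 5
d (MAX): max(5, 4, 6) = 6
e (MAX): max(2, -2, 9, 5) = 9
f (MAX): max(-9, 0, 1) = 1
South (MIN): min(5, 6, 9, 1) = 1
a (MAX): max(8, 4, -6) = 8
b (MAX): max(-8, 2, 5) = 5
North (MIN): min(8, 5) = 5
MAX prefers the higher value; South=1, North=5. North is better since 5 > 1.

North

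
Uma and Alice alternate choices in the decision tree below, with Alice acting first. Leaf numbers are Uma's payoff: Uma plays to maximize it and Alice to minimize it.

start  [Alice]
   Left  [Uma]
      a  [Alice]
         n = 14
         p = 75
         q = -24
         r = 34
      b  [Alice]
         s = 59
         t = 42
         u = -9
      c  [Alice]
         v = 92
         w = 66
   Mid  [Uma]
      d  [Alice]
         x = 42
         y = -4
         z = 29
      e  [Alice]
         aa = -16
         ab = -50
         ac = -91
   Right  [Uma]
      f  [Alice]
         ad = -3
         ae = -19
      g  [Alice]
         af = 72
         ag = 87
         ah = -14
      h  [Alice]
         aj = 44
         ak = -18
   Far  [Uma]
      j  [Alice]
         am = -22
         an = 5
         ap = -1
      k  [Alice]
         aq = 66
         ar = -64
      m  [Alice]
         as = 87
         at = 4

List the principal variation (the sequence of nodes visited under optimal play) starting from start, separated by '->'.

a (Alice): min(14, 75, -24, 34) = -24
b (Alice): min(59, 42, -9) = -9
c (Alice): min(92, 66) = 66
Left (Uma): max(-24, -9, 66) = 66
d (Alice): min(42, -4, 29) = -4
e (Alice): min(-16, -50, -91) = -91
Mid (Uma): max(-4, -91) = -4
f (Alice): min(-3, -19) = -19
g (Alice): min(72, 87, -14) = -14
h (Alice): min(44, -18) = -18
Right (Uma): max(-19, -14, -18) = -14
j (Alice): min(-22, 5, -1) = -22
k (Alice): min(66, -64) = -64
m (Alice): min(87, 4) = 4
Far (Uma): max(-22, -64, 4) = 4
start (Alice): min(66, -4, -14, 4) = -14
At start, Alice picks Right (lowest: -14).
At Right, Uma picks g (highest: -14).
At g, Alice picks ah (lowest: -14).
Terminal value -14.

start -> Right -> g -> ah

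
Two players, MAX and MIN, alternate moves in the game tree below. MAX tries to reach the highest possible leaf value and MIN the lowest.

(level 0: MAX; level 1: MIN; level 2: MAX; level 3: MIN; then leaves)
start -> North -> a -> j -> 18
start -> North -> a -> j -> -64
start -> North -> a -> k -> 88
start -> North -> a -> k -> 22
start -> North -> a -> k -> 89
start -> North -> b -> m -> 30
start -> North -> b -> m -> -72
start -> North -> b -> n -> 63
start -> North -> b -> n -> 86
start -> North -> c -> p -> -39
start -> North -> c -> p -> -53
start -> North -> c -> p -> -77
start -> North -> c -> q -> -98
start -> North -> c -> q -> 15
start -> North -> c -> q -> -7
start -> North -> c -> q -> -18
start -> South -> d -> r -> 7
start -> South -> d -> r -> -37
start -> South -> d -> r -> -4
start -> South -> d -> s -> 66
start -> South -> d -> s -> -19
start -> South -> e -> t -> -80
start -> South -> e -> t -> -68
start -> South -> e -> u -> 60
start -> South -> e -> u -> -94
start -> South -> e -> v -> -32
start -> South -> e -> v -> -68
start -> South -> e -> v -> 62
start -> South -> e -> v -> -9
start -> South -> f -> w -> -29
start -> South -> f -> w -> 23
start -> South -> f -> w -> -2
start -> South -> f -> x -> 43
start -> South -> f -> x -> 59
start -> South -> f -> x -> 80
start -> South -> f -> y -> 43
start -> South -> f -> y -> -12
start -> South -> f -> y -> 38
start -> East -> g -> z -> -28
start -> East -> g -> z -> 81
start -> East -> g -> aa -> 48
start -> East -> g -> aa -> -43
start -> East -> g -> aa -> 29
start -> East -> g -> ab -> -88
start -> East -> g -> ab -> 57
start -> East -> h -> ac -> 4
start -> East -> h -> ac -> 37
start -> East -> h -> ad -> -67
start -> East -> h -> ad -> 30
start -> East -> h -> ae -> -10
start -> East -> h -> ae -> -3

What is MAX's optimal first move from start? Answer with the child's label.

j (MIN): min(18, -64) = -64
k (MIN): min(88, 22, 89) = 22
a (MAX): max(-64, 22) = 22
m (MIN): min(30, -72) = -72
n (MIN): min(63, 86) = 63
b (MAX): max(-72, 63) = 63
p (MIN): min(-39, -53, -77) = -77
q (MIN): min(-98, 15, -7, -18) = -98
c (MAX): max(-77, -98) = -77
North (MIN): min(22, 63, -77) = -77
r (MIN): min(7, -37, -4) = -37
s (MIN): min(66, -19) = -19
d (MAX): max(-37, -19) = -19
t (MIN): min(-80, -68) = -80
u (MIN): min(60, -94) = -94
v (MIN): min(-32, -68, 62, -9) = -68
e (MAX): max(-80, -94, -68) = -68
w (MIN): min(-29, 23, -2) = -29
x (MIN): min(43, 59, 80) = 43
y (MIN): min(43, -12, 38) = -12
f (MAX): max(-29, 43, -12) = 43
South (MIN): min(-19, -68, 43) = -68
z (MIN): min(-28, 81) = -28
aa (MIN): min(48, -43, 29) = -43
ab (MIN): min(-88, 57) = -88
g (MAX): max(-28, -43, -88) = -28
ac (MIN): min(4, 37) = 4
ad (MIN): min(-67, 30) = -67
ae (MIN): min(-10, -3) = -10
h (MAX): max(4, -67, -10) = 4
East (MIN): min(-28, 4) = -28
start (MAX): max(-77, -68, -28) = -28
MAX at start wants the highest of {North=-77, South=-68, East=-28}, so chooses East.

East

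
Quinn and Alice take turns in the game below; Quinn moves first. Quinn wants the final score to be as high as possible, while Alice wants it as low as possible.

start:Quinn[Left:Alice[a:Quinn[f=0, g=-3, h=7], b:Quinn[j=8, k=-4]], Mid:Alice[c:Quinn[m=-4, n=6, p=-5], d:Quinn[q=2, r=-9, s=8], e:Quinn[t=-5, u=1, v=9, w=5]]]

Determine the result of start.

7

a (Quinn): max(0, -3, 7) = 7
b (Quinn): max(8, -4) = 8
Left (Alice): min(7, 8) = 7
c (Quinn): max(-4, 6, -5) = 6
d (Quinn): max(2, -9, 8) = 8
e (Quinn): max(-5, 1, 9, 5) = 9
Mid (Alice): min(6, 8, 9) = 6
start (Quinn): max(7, 6) = 7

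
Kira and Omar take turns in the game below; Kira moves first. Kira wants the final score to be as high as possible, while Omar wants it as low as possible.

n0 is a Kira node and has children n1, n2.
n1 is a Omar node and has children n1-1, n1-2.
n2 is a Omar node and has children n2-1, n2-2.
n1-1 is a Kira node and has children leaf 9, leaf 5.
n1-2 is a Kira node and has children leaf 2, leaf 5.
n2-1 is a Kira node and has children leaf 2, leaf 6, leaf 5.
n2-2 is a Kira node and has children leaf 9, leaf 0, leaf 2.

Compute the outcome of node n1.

n1-1 (Kira): max(9, 5) = 9
n1-2 (Kira): max(2, 5) = 5
n1 (Omar): min(9, 5) = 5

5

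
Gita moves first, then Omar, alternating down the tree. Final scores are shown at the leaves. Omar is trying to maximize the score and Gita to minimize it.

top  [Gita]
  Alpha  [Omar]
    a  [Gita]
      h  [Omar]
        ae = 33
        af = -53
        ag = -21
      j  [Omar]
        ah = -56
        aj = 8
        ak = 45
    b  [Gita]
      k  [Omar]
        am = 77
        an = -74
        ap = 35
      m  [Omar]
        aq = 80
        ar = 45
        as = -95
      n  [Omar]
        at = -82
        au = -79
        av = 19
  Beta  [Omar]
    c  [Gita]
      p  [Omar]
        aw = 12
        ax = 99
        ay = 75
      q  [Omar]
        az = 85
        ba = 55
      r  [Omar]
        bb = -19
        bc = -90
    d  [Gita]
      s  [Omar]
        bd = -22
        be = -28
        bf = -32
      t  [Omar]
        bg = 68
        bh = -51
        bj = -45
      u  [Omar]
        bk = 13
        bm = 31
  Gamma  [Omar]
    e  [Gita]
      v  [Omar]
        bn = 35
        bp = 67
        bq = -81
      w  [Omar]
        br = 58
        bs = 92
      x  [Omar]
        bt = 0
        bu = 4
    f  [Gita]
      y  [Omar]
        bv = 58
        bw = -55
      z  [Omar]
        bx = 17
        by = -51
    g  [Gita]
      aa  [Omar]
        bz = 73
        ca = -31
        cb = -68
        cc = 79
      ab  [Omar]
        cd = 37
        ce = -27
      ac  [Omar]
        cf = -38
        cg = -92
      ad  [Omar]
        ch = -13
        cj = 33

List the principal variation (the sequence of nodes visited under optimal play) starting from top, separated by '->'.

h (Omar): max(33, -53, -21) = 33
j (Omar): max(-56, 8, 45) = 45
a (Gita): min(33, 45) = 33
k (Omar): max(77, -74, 35) = 77
m (Omar): max(80, 45, -95) = 80
n (Omar): max(-82, -79, 19) = 19
b (Gita): min(77, 80, 19) = 19
Alpha (Omar): max(33, 19) = 33
p (Omar): max(12, 99, 75) = 99
q (Omar): max(85, 55) = 85
r (Omar): max(-19, -90) = -19
c (Gita): min(99, 85, -19) = -19
s (Omar): max(-22, -28, -32) = -22
t (Omar): max(68, -51, -45) = 68
u (Omar): max(13, 31) = 31
d (Gita): min(-22, 68, 31) = -22
Beta (Omar): max(-19, -22) = -19
v (Omar): max(35, 67, -81) = 67
w (Omar): max(58, 92) = 92
x (Omar): max(0, 4) = 4
e (Gita): min(67, 92, 4) = 4
y (Omar): max(58, -55) = 58
z (Omar): max(17, -51) = 17
f (Gita): min(58, 17) = 17
aa (Omar): max(73, -31, -68, 79) = 79
ab (Omar): max(37, -27) = 37
ac (Omar): max(-38, -92) = -38
ad (Omar): max(-13, 33) = 33
g (Gita): min(79, 37, -38, 33) = -38
Gamma (Omar): max(4, 17, -38) = 17
top (Gita): min(33, -19, 17) = -19
At top, Gita picks Beta (lowest: -19).
At Beta, Omar picks c (highest: -19).
At c, Gita picks r (lowest: -19).
At r, Omar picks bb (highest: -19).
Terminal value -19.

top -> Beta -> c -> r -> bb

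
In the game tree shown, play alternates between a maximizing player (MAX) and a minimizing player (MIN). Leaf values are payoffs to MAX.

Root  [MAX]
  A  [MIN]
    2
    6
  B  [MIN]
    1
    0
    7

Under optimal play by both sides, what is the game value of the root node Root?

2

A (MIN): min(2, 6) = 2
B (MIN): min(1, 0, 7) = 0
Root (MAX): max(2, 0) = 2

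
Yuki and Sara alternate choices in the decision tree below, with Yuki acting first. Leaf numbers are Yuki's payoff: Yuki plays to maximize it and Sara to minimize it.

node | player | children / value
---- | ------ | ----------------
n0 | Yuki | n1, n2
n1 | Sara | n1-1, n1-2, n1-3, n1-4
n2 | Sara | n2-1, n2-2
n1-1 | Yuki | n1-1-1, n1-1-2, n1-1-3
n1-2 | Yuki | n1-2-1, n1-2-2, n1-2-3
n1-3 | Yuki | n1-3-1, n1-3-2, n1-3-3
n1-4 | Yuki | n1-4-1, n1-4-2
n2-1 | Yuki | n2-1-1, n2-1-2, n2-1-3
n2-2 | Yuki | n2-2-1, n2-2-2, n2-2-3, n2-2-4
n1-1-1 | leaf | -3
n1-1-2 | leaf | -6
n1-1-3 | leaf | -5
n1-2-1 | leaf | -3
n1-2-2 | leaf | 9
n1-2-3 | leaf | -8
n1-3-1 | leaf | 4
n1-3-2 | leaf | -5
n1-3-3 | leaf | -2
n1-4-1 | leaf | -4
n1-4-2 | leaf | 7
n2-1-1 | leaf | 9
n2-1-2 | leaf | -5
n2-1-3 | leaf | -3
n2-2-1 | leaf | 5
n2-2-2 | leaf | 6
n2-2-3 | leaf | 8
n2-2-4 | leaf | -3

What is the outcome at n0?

8

n1-1 (Yuki): max(-3, -6, -5) = -3
n1-2 (Yuki): max(-3, 9, -8) = 9
n1-3 (Yuki): max(4, -5, -2) = 4
n1-4 (Yuki): max(-4, 7) = 7
n1 (Sara): min(-3, 9, 4, 7) = -3
n2-1 (Yuki): max(9, -5, -3) = 9
n2-2 (Yuki): max(5, 6, 8, -3) = 8
n2 (Sara): min(9, 8) = 8
n0 (Yuki): max(-3, 8) = 8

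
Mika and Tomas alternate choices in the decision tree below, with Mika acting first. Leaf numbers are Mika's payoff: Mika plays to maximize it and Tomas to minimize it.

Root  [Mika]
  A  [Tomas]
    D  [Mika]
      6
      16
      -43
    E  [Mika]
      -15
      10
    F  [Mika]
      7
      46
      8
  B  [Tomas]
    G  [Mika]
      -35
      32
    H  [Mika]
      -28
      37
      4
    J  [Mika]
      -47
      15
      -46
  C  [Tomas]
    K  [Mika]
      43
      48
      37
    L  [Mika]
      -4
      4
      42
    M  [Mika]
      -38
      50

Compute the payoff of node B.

15

G (Mika): max(-35, 32) = 32
H (Mika): max(-28, 37, 4) = 37
J (Mika): max(-47, 15, -46) = 15
B (Tomas): min(32, 37, 15) = 15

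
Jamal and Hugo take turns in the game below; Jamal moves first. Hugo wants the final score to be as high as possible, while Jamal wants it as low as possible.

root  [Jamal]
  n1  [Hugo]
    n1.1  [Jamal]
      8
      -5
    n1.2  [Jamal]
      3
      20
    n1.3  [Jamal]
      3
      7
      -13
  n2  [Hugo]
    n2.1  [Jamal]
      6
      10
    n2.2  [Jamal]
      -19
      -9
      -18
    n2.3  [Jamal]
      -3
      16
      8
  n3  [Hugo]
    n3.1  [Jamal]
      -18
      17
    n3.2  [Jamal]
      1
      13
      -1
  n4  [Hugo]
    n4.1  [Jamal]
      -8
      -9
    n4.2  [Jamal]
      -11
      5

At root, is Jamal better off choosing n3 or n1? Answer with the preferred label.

n3.1 (Jamal): min(-18, 17) = -18
n3.2 (Jamal): min(1, 13, -1) = -1
n3 (Hugo): max(-18, -1) = -1
n1.1 (Jamal): min(8, -5) = -5
n1.2 (Jamal): min(3, 20) = 3
n1.3 (Jamal): min(3, 7, -13) = -13
n1 (Hugo): max(-5, 3, -13) = 3
Jamal prefers the lower value; n3=-1, n1=3. n3 is better since -1 < 3.

n3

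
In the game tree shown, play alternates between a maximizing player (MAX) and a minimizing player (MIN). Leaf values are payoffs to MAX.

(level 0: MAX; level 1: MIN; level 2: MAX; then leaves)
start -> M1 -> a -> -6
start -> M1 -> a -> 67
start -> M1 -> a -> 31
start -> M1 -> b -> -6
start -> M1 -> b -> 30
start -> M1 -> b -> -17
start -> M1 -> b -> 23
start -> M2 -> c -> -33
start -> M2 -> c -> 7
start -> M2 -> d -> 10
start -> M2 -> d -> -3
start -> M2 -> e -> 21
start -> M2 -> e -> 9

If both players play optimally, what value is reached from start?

a (MAX): max(-6, 67, 31) = 67
b (MAX): max(-6, 30, -17, 23) = 30
M1 (MIN): min(67, 30) = 30
c (MAX): max(-33, 7) = 7
d (MAX): max(10, -3) = 10
e (MAX): max(21, 9) = 21
M2 (MIN): min(7, 10, 21) = 7
start (MAX): max(30, 7) = 30

30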